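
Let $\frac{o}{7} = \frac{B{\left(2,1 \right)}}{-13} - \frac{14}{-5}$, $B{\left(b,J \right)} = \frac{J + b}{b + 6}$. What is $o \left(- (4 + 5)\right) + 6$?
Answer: $- \frac{87663}{520} \approx -168.58$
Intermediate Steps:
$B{\left(b,J \right)} = \frac{J + b}{6 + b}$
$o = \frac{10087}{520}$ ($o = 7 \left(\frac{\frac{1}{6 + 2} \left(1 + 2\right)}{-13} - \frac{14}{-5}\right) = 7 \left(\frac{1}{8} \cdot 3 \left(- \frac{1}{13}\right) - - \frac{14}{5}\right) = 7 \left(\frac{1}{8} \cdot 3 \left(- \frac{1}{13}\right) + \frac{14}{5}\right) = 7 \left(\frac{3}{8} \left(- \frac{1}{13}\right) + \frac{14}{5}\right) = 7 \left(- \frac{3}{104} + \frac{14}{5}\right) = 7 \cdot \frac{1441}{520} = \frac{10087}{520} \approx 19.398$)
$o \left(- (4 + 5)\right) + 6 = \frac{10087 \left(- (4 + 5)\right)}{520} + 6 = \frac{10087 \left(\left(-1\right) 9\right)}{520} + 6 = \frac{10087}{520} \left(-9\right) + 6 = - \frac{90783}{520} + 6 = - \frac{87663}{520}$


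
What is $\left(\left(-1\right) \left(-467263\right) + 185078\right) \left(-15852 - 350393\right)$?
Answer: $-238916629545$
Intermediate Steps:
$\left(\left(-1\right) \left(-467263\right) + 185078\right) \left(-15852 - 350393\right) = \left(467263 + 185078\right) \left(-366245\right) = 652341 \left(-366245\right) = -238916629545$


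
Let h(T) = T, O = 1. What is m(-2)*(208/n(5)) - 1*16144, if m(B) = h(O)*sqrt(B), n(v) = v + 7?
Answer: -16144 + 52*I*sqrt(2)/3 ≈ -16144.0 + 24.513*I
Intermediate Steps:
n(v) = 7 + v
m(B) = sqrt(B) (m(B) = 1*sqrt(B) = sqrt(B))
m(-2)*(208/n(5)) - 1*16144 = sqrt(-2)*(208/(7 + 5)) - 1*16144 = (I*sqrt(2))*(208/12) - 16144 = (I*sqrt(2))*(208*(1/12)) - 16144 = (I*sqrt(2))*(52/3) - 16144 = 52*I*sqrt(2)/3 - 16144 = -16144 + 52*I*sqrt(2)/3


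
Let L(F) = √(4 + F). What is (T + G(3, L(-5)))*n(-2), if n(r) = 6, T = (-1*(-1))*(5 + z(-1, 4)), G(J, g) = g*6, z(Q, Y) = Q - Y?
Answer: 36*I ≈ 36.0*I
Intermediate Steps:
G(J, g) = 6*g
T = 0 (T = (-1*(-1))*(5 + (-1 - 1*4)) = 1*(5 + (-1 - 4)) = 1*(5 - 5) = 1*0 = 0)
(T + G(3, L(-5)))*n(-2) = (0 + 6*√(4 - 5))*6 = (0 + 6*√(-1))*6 = (0 + 6*I)*6 = (6*I)*6 = 36*I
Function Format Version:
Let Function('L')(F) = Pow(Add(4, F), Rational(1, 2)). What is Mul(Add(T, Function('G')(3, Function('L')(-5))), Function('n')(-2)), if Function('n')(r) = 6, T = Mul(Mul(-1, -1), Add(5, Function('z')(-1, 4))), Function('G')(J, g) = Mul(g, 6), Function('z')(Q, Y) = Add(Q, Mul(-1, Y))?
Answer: Mul(36, I) ≈ Mul(36.000, I)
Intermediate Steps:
Function('G')(J, g) = Mul(6, g)
T = 0 (T = Mul(Mul(-1, -1), Add(5, Add(-1, Mul(-1, 4)))) = Mul(1, Add(5, Add(-1, -4))) = Mul(1, Add(5, -5)) = Mul(1, 0) = 0)
Mul(Add(T, Function('G')(3, Function('L')(-5))), Function('n')(-2)) = Mul(Add(0, Mul(6, Pow(Add(4, -5), Rational(1, 2)))), 6) = Mul(Add(0, Mul(6, Pow(-1, Rational(1, 2)))), 6) = Mul(Add(0, Mul(6, I)), 6) = Mul(Mul(6, I), 6) = Mul(36, I)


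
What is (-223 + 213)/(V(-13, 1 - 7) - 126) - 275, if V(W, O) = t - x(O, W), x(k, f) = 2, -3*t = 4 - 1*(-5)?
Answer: -36015/131 ≈ -274.92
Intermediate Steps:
t = -3 (t = -(4 - 1*(-5))/3 = -(4 + 5)/3 = -⅓*9 = -3)
V(W, O) = -5 (V(W, O) = -3 - 1*2 = -3 - 2 = -5)
(-223 + 213)/(V(-13, 1 - 7) - 126) - 275 = (-223 + 213)/(-5 - 126) - 275 = -10/(-131) - 275 = -10*(-1/131) - 275 = 10/131 - 275 = -36015/131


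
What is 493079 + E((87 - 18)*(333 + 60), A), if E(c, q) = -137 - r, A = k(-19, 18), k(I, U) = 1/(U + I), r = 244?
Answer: 492698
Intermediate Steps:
k(I, U) = 1/(I + U)
A = -1 (A = 1/(-19 + 18) = 1/(-1) = -1)
E(c, q) = -381 (E(c, q) = -137 - 1*244 = -137 - 244 = -381)
493079 + E((87 - 18)*(333 + 60), A) = 493079 - 381 = 492698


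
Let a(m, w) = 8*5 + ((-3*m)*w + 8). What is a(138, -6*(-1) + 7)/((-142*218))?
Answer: 2667/15478 ≈ 0.17231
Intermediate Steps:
a(m, w) = 48 - 3*m*w (a(m, w) = 40 + (-3*m*w + 8) = 40 + (8 - 3*m*w) = 48 - 3*m*w)
a(138, -6*(-1) + 7)/((-142*218)) = (48 - 3*138*(-6*(-1) + 7))/((-142*218)) = (48 - 3*138*(6 + 7))/(-30956) = (48 - 3*138*13)*(-1/30956) = (48 - 5382)*(-1/30956) = -5334*(-1/30956) = 2667/15478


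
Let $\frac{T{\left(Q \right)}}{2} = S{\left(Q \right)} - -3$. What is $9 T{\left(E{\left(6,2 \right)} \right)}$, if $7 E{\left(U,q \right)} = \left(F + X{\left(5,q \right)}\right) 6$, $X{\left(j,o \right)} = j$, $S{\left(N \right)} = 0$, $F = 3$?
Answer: $54$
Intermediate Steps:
$E{\left(U,q \right)} = \frac{48}{7}$ ($E{\left(U,q \right)} = \frac{\left(3 + 5\right) 6}{7} = \frac{8 \cdot 6}{7} = \frac{1}{7} \cdot 48 = \frac{48}{7}$)
$T{\left(Q \right)} = 6$ ($T{\left(Q \right)} = 2 \left(0 - -3\right) = 2 \left(0 + 3\right) = 2 \cdot 3 = 6$)
$9 T{\left(E{\left(6,2 \right)} \right)} = 9 \cdot 6 = 54$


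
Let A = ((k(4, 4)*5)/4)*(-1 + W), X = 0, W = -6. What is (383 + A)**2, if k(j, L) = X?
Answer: 146689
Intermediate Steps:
k(j, L) = 0
A = 0 (A = ((0*5)/4)*(-1 - 6) = (0*(1/4))*(-7) = 0*(-7) = 0)
(383 + A)**2 = (383 + 0)**2 = 383**2 = 146689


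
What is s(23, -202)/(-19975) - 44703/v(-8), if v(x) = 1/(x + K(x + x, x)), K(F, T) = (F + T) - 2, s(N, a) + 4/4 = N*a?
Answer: 30360047097/19975 ≈ 1.5199e+6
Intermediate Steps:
s(N, a) = -1 + N*a
K(F, T) = -2 + F + T
v(x) = 1/(-2 + 4*x) (v(x) = 1/(x + (-2 + (x + x) + x)) = 1/(x + (-2 + 2*x + x)) = 1/(x + (-2 + 3*x)) = 1/(-2 + 4*x))
s(23, -202)/(-19975) - 44703/v(-8) = (-1 + 23*(-202))/(-19975) - 44703/(1/(2*(-1 + 2*(-8)))) = (-1 - 4646)*(-1/19975) - 44703/(1/(2*(-1 - 16))) = -4647*(-1/19975) - 44703/((½)/(-17)) = 4647/19975 - 44703/((½)*(-1/17)) = 4647/19975 - 44703/(-1/34) = 4647/19975 - 44703*(-34) = 4647/19975 + 1519902 = 30360047097/19975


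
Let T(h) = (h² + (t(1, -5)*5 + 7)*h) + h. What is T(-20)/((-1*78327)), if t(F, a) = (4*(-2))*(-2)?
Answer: 1360/78327 ≈ 0.017363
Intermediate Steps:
t(F, a) = 16 (t(F, a) = -8*(-2) = 16)
T(h) = h² + 88*h (T(h) = (h² + (16*5 + 7)*h) + h = (h² + (80 + 7)*h) + h = (h² + 87*h) + h = h² + 88*h)
T(-20)/((-1*78327)) = (-20*(88 - 20))/((-1*78327)) = -20*68/(-78327) = -1360*(-1/78327) = 1360/78327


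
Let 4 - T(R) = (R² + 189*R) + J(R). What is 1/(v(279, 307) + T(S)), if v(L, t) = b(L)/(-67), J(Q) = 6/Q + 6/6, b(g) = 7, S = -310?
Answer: -10385/389511079 ≈ -2.6662e-5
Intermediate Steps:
J(Q) = 1 + 6/Q (J(Q) = 6/Q + 6*(⅙) = 6/Q + 1 = 1 + 6/Q)
v(L, t) = -7/67 (v(L, t) = 7/(-67) = 7*(-1/67) = -7/67)
T(R) = 4 - R² - 189*R - (6 + R)/R (T(R) = 4 - ((R² + 189*R) + (6 + R)/R) = 4 - (R² + 189*R + (6 + R)/R) = 4 + (-R² - 189*R - (6 + R)/R) = 4 - R² - 189*R - (6 + R)/R)
1/(v(279, 307) + T(S)) = 1/(-7/67 + (3 - 1*(-310)² - 189*(-310) - 6/(-310))) = 1/(-7/67 + (3 - 1*96100 + 58590 - 6*(-1/310))) = 1/(-7/67 + (3 - 96100 + 58590 + 3/155)) = 1/(-7/67 - 5813582/155) = 1/(-389511079/10385) = -10385/389511079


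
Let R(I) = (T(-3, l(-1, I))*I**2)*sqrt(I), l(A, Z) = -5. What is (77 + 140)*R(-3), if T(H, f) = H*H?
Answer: 17577*I*sqrt(3) ≈ 30444.0*I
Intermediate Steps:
T(H, f) = H**2
R(I) = 9*I**(5/2) (R(I) = ((-3)**2*I**2)*sqrt(I) = (9*I**2)*sqrt(I) = 9*I**(5/2))
(77 + 140)*R(-3) = (77 + 140)*(9*(-3)**(5/2)) = 217*(9*(9*I*sqrt(3))) = 217*(81*I*sqrt(3)) = 17577*I*sqrt(3)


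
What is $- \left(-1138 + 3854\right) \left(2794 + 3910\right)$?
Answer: $-18208064$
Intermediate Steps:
$- \left(-1138 + 3854\right) \left(2794 + 3910\right) = - 2716 \cdot 6704 = \left(-1\right) 18208064 = -18208064$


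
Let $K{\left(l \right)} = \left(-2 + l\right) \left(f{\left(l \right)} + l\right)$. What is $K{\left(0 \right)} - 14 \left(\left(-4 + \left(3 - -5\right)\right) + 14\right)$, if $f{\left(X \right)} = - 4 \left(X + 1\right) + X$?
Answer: $-244$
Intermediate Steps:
$f{\left(X \right)} = -4 - 3 X$ ($f{\left(X \right)} = - 4 \left(1 + X\right) + X = \left(-4 - 4 X\right) + X = -4 - 3 X$)
$K{\left(l \right)} = \left(-4 - 2 l\right) \left(-2 + l\right)$ ($K{\left(l \right)} = \left(-2 + l\right) \left(\left(-4 - 3 l\right) + l\right) = \left(-2 + l\right) \left(-4 - 2 l\right) = \left(-4 - 2 l\right) \left(-2 + l\right)$)
$K{\left(0 \right)} - 14 \left(\left(-4 + \left(3 - -5\right)\right) + 14\right) = \left(8 - 2 \cdot 0^{2}\right) - 14 \left(\left(-4 + \left(3 - -5\right)\right) + 14\right) = \left(8 - 0\right) - 14 \left(\left(-4 + \left(3 + 5\right)\right) + 14\right) = \left(8 + 0\right) - 14 \left(\left(-4 + 8\right) + 14\right) = 8 - 14 \left(4 + 14\right) = 8 - 252 = -244$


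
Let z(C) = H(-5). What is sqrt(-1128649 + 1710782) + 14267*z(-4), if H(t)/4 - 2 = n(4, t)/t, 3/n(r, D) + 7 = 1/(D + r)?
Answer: 1184161/10 + sqrt(582133) ≈ 1.1918e+5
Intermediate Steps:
n(r, D) = 3/(-7 + 1/(D + r))
H(t) = 8 + 12*(-4 - t)/(t*(27 + 7*t)) (H(t) = 8 + 4*((3*(-t - 1*4)/(-1 + 7*t + 7*4))/t) = 8 + 4*((3*(-t - 4)/(-1 + 7*t + 28))/t) = 8 + 4*((3*(-4 - t)/(27 + 7*t))/t) = 8 + 4*(3*(-4 - t)/(t*(27 + 7*t))) = 8 + 12*(-4 - t)/(t*(27 + 7*t)))
z(C) = 83/10 (z(C) = 4*(-12 + 14*(-5)**2 + 51*(-5))/(-5*(27 + 7*(-5))) = 4*(-1/5)*(-12 + 14*25 - 255)/(27 - 35) = 4*(-1/5)*(-12 + 350 - 255)/(-8) = 4*(-1/5)*(-1/8)*83 = 83/10)
sqrt(-1128649 + 1710782) + 14267*z(-4) = sqrt(-1128649 + 1710782) + 14267*(83/10) = sqrt(582133) + 1184161/10 = 1184161/10 + sqrt(582133)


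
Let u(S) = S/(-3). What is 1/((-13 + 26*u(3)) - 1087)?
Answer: -1/1126 ≈ -0.00088810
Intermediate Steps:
u(S) = -S/3 (u(S) = S*(-⅓) = -S/3)
1/((-13 + 26*u(3)) - 1087) = 1/((-13 + 26*(-⅓*3)) - 1087) = 1/((-13 + 26*(-1)) - 1087) = 1/((-13 - 26) - 1087) = 1/(-39 - 1087) = 1/(-1126) = -1/1126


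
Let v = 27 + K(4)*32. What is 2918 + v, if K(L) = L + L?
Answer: 3201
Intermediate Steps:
K(L) = 2*L
v = 283 (v = 27 + (2*4)*32 = 27 + 8*32 = 27 + 256 = 283)
2918 + v = 2918 + 283 = 3201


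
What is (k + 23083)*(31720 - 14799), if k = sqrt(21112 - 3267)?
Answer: 390587443 + 16921*sqrt(17845) ≈ 3.9285e+8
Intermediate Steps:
k = sqrt(17845) ≈ 133.59
(k + 23083)*(31720 - 14799) = (sqrt(17845) + 23083)*(31720 - 14799) = (23083 + sqrt(17845))*16921 = 390587443 + 16921*sqrt(17845)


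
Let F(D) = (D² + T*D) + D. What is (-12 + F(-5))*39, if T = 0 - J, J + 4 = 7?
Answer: 897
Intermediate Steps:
J = 3 (J = -4 + 7 = 3)
T = -3 (T = 0 - 1*3 = 0 - 3 = -3)
F(D) = D² - 2*D (F(D) = (D² - 3*D) + D = D² - 2*D)
(-12 + F(-5))*39 = (-12 - 5*(-2 - 5))*39 = (-12 - 5*(-7))*39 = (-12 + 35)*39 = 23*39 = 897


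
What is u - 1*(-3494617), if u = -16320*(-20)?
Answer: 3821017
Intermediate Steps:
u = 326400 (u = -85*(-3840) = 326400)
u - 1*(-3494617) = 326400 - 1*(-3494617) = 326400 + 3494617 = 3821017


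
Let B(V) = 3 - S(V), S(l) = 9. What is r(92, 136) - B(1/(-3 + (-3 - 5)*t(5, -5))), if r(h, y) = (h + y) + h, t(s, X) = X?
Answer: 326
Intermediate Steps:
r(h, y) = y + 2*h
B(V) = -6 (B(V) = 3 - 1*9 = 3 - 9 = -6)
r(92, 136) - B(1/(-3 + (-3 - 5)*t(5, -5))) = (136 + 2*92) - 1*(-6) = (136 + 184) + 6 = 320 + 6 = 326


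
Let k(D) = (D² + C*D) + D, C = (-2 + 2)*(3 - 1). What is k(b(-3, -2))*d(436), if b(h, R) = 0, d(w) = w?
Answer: 0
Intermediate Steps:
C = 0 (C = 0*2 = 0)
k(D) = D + D² (k(D) = (D² + 0*D) + D = (D² + 0) + D = D² + D = D + D²)
k(b(-3, -2))*d(436) = (0*(1 + 0))*436 = (0*1)*436 = 0*436 = 0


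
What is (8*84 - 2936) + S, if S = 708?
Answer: -1556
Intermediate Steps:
(8*84 - 2936) + S = (8*84 - 2936) + 708 = (672 - 2936) + 708 = -2264 + 708 = -1556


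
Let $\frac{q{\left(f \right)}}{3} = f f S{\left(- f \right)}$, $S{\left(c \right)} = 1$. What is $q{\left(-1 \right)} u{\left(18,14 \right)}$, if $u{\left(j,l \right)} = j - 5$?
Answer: $39$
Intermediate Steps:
$u{\left(j,l \right)} = -5 + j$ ($u{\left(j,l \right)} = j - 5 = -5 + j$)
$q{\left(f \right)} = 3 f^{2}$ ($q{\left(f \right)} = 3 f f 1 = 3 f^{2} \cdot 1 = 3 f^{2}$)
$q{\left(-1 \right)} u{\left(18,14 \right)} = 3 \left(-1\right)^{2} \left(-5 + 18\right) = 3 \cdot 1 \cdot 13 = 3 \cdot 13 = 39$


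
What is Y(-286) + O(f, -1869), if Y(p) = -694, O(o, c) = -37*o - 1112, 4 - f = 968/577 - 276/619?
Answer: -681618722/357163 ≈ -1908.4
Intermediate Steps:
f = 988712/357163 (f = 4 - (968/577 - 276/619) = 4 - 1*439940/357163 = 4 - 439940/357163 = 988712/357163 ≈ 2.7682)
O(o, c) = -1112 - 37*o
Y(-286) + O(f, -1869) = -694 + (-1112 - 37*988712/357163) = -694 + (-1112 - 36582344/357163) = -694 - 433747600/357163 = -681618722/357163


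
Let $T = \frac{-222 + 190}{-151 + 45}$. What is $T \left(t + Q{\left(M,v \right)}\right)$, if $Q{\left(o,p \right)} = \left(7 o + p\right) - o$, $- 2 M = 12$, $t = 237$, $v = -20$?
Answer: $\frac{2896}{53} \approx 54.641$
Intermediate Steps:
$T = \frac{16}{53}$ ($T = - \frac{32}{-106} = \left(-32\right) \left(- \frac{1}{106}\right) = \frac{16}{53} \approx 0.30189$)
$M = -6$ ($M = \left(- \frac{1}{2}\right) 12 = -6$)
$Q{\left(o,p \right)} = p + 6 o$ ($Q{\left(o,p \right)} = \left(p + 7 o\right) - o = p + 6 o$)
$T \left(t + Q{\left(M,v \right)}\right) = \frac{16 \left(237 + \left(-20 + 6 \left(-6\right)\right)\right)}{53} = \frac{16 \left(237 - 56\right)}{53} = \frac{16}{53} \cdot 181 = \frac{2896}{53}$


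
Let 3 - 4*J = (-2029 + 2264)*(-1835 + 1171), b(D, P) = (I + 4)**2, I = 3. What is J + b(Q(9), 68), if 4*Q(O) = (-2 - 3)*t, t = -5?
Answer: 156239/4 ≈ 39060.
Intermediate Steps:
Q(O) = 25/4 (Q(O) = ((-2 - 3)*(-5))/4 = (-5*(-5))/4 = (1/4)*25 = 25/4)
b(D, P) = 49 (b(D, P) = (3 + 4)**2 = 7**2 = 49)
J = 156043/4 (J = 3/4 - (-2029 + 2264)*(-1835 + 1171)/4 = 3/4 - 235*(-664)/4 = 3/4 - 1/4*(-156040) = 3/4 + 39010 = 156043/4 ≈ 39011.)
J + b(Q(9), 68) = 156043/4 + 49 = 156239/4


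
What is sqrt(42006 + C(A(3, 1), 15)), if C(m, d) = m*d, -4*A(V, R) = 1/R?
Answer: sqrt(168009)/2 ≈ 204.94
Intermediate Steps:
A(V, R) = -1/(4*R)
C(m, d) = d*m
sqrt(42006 + C(A(3, 1), 15)) = sqrt(42006 + 15*(-1/4/1)) = sqrt(42006 + 15*(-1/4*1)) = sqrt(42006 + 15*(-1/4)) = sqrt(42006 - 15/4) = sqrt(168009/4) = sqrt(168009)/2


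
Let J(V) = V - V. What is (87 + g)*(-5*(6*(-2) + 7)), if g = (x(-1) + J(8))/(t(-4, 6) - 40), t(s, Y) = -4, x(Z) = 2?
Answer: 47825/22 ≈ 2173.9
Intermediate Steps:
J(V) = 0
g = -1/22 (g = (2 + 0)/(-4 - 40) = 2/(-44) = 2*(-1/44) = -1/22 ≈ -0.045455)
(87 + g)*(-5*(6*(-2) + 7)) = (87 - 1/22)*(-5*(6*(-2) + 7)) = 1913*(-5*(-12 + 7))/22 = 1913*(-5*(-5))/22 = (1913/22)*25 = 47825/22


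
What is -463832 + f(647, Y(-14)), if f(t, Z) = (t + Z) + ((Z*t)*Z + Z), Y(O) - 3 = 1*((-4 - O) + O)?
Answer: -462540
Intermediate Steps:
Y(O) = -1 (Y(O) = 3 + 1*((-4 - O) + O) = 3 + 1*(-4) = 3 - 4 = -1)
f(t, Z) = t + 2*Z + t*Z**2 (f(t, Z) = (Z + t) + (t*Z**2 + Z) = (Z + t) + (Z + t*Z**2) = t + 2*Z + t*Z**2)
-463832 + f(647, Y(-14)) = -463832 + (647 + 2*(-1) + 647*(-1)**2) = -463832 + (647 - 2 + 647*1) = -463832 + (647 - 2 + 647) = -463832 + 1292 = -462540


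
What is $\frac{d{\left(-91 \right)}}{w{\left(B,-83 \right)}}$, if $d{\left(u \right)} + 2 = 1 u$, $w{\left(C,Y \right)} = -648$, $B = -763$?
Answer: $\frac{31}{216} \approx 0.14352$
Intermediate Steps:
$d{\left(u \right)} = -2 + u$ ($d{\left(u \right)} = -2 + 1 u = -2 + u$)
$\frac{d{\left(-91 \right)}}{w{\left(B,-83 \right)}} = \frac{-2 - 91}{-648} = \left(-93\right) \left(- \frac{1}{648}\right) = \frac{31}{216}$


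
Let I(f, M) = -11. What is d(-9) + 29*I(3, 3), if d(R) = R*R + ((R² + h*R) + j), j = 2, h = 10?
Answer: -245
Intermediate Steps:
d(R) = 2 + 2*R² + 10*R (d(R) = R*R + ((R² + 10*R) + 2) = R² + (2 + R² + 10*R) = 2 + 2*R² + 10*R)
d(-9) + 29*I(3, 3) = (2 + 2*(-9)² + 10*(-9)) + 29*(-11) = (2 + 2*81 - 90) - 319 = (2 + 162 - 90) - 319 = 74 - 319 = -245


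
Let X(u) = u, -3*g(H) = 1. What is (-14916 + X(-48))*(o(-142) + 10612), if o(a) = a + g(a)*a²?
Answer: -56095048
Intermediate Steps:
g(H) = -⅓ (g(H) = -⅓*1 = -⅓)
o(a) = a - a²/3
(-14916 + X(-48))*(o(-142) + 10612) = (-14916 - 48)*((⅓)*(-142)*(3 - 1*(-142)) + 10612) = -14964*((⅓)*(-142)*(3 + 142) + 10612) = -14964*((⅓)*(-142)*145 + 10612) = -14964*(-20590/3 + 10612) = -14964*11246/3 = -56095048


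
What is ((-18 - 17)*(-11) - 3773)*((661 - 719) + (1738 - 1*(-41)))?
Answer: -5830748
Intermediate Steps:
((-18 - 17)*(-11) - 3773)*((661 - 719) + (1738 - 1*(-41))) = (-35*(-11) - 3773)*(-58 + (1738 + 41)) = (385 - 3773)*(-58 + 1779) = -3388*1721 = -5830748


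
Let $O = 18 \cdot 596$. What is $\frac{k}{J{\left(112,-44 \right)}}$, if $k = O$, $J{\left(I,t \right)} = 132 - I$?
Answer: $\frac{2682}{5} \approx 536.4$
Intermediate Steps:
$O = 10728$
$k = 10728$
$\frac{k}{J{\left(112,-44 \right)}} = \frac{10728}{132 - 112} = \frac{10728}{20} = 10728 \cdot \frac{1}{20} = \frac{2682}{5}$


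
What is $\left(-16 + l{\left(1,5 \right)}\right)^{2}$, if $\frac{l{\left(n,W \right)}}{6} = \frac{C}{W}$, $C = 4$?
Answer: $\frac{3136}{25} \approx 125.44$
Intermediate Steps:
$l{\left(n,W \right)} = \frac{24}{W}$ ($l{\left(n,W \right)} = 6 \frac{4}{W} = \frac{24}{W}$)
$\left(-16 + l{\left(1,5 \right)}\right)^{2} = \left(-16 + \frac{24}{5}\right)^{2} = \left(- \frac{56}{5}\right)^{2} = \frac{3136}{25}$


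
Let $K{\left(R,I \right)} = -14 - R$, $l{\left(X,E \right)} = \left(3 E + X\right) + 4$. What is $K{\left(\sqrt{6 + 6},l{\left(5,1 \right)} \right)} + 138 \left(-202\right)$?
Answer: $-27890 - 2 \sqrt{3} \approx -27893.0$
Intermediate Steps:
$l{\left(X,E \right)} = 4 + X + 3 E$ ($l{\left(X,E \right)} = \left(X + 3 E\right) + 4 = 4 + X + 3 E$)
$K{\left(\sqrt{6 + 6},l{\left(5,1 \right)} \right)} + 138 \left(-202\right) = \left(-14 - \sqrt{6 + 6}\right) + 138 \left(-202\right) = \left(-14 - \sqrt{12}\right) - 27876 = \left(-14 - 2 \sqrt{3}\right) - 27876 = -27890 - 2 \sqrt{3}$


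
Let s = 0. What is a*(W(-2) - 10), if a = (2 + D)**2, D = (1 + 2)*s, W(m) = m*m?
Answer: -24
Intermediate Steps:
W(m) = m**2
D = 0 (D = (1 + 2)*0 = 3*0 = 0)
a = 4 (a = (2 + 0)**2 = 2**2 = 4)
a*(W(-2) - 10) = 4*((-2)**2 - 10) = 4*(4 - 10) = 4*(-6) = -24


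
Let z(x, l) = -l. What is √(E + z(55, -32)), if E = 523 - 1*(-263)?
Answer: √818 ≈ 28.601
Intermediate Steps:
E = 786 (E = 523 + 263 = 786)
√(E + z(55, -32)) = √(786 - 1*(-32)) = √(786 + 32) = √818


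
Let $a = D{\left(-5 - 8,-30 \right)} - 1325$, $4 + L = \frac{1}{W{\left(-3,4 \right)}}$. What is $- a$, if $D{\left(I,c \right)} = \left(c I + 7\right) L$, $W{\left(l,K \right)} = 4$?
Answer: $\frac{11255}{4} \approx 2813.8$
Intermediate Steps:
$L = - \frac{15}{4}$ ($L = -4 + \frac{1}{4} = - \frac{15}{4} \approx -3.75$)
$D{\left(I,c \right)} = - \frac{105}{4} - \frac{15 I c}{4}$ ($D{\left(I,c \right)} = \left(c I + 7\right) \left(- \frac{15}{4}\right) = \left(I c + 7\right) \left(- \frac{15}{4}\right) = \left(7 + I c\right) \left(- \frac{15}{4}\right) = - \frac{105}{4} - \frac{15 I c}{4}$)
$a = - \frac{11255}{4}$ ($a = \left(- \frac{105}{4} - \frac{15}{4} \left(-5 - 8\right) \left(-30\right)\right) - 1325 = \left(- \frac{105}{4} - \left(- \frac{195}{4}\right) \left(-30\right)\right) - 1325 = \left(- \frac{105}{4} - \frac{2925}{2}\right) - 1325 = - \frac{5955}{4} - 1325 = - \frac{11255}{4} \approx -2813.8$)
$- a = \left(-1\right) \left(- \frac{11255}{4}\right) = \frac{11255}{4}$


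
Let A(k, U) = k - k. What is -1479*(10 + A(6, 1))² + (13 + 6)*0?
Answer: -147900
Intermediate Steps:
A(k, U) = 0
-1479*(10 + A(6, 1))² + (13 + 6)*0 = -1479*(10 + 0)² + (13 + 6)*0 = -1479*10² + 19*0 = -1479*100 + 0 = -147900 + 0 = -147900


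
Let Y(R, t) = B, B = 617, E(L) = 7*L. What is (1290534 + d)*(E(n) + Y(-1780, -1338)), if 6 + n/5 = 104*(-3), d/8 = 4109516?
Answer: -359194117606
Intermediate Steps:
d = 32876128 (d = 8*4109516 = 32876128)
n = -1590 (n = -30 + 5*(104*(-3)) = -30 + 5*(-312) = -30 - 1560 = -1590)
Y(R, t) = 617
(1290534 + d)*(E(n) + Y(-1780, -1338)) = (1290534 + 32876128)*(7*(-1590) + 617) = 34166662*(-11130 + 617) = 34166662*(-10513) = -359194117606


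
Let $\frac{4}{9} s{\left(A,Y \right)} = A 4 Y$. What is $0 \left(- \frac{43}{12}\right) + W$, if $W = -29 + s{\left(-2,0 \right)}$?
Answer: $-29$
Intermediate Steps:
$s{\left(A,Y \right)} = 9 A Y$ ($s{\left(A,Y \right)} = \frac{9 A 4 Y}{4} = \frac{9 \cdot 4 A Y}{4} = 9 A Y$)
$W = -29$ ($W = -29 + 9 \left(-2\right) 0 = -29 + 0 = -29$)
$0 \left(- \frac{43}{12}\right) + W = 0 \left(- \frac{43}{12}\right) - 29 = 0 - 29 = -29$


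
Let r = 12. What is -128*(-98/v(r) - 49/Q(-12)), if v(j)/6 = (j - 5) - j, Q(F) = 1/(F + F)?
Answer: -2264192/15 ≈ -1.5095e+5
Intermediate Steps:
Q(F) = 1/(2*F)
v(j) = -30 (v(j) = 6*((j - 5) - j) = 6*((-5 + j) - j) = 6*(-5) = -30)
-128*(-98/v(r) - 49/Q(-12)) = -128*(-98/(-30) - 49/((½)/(-12))) = -128*(-98*(-1/30) - 49/((½)*(-1/12))) = -128*(49/15 - 49/(-1/24)) = -128*(49/15 - 49*(-24)) = -128*(49/15 + 1176) = -128*17689/15 = -2264192/15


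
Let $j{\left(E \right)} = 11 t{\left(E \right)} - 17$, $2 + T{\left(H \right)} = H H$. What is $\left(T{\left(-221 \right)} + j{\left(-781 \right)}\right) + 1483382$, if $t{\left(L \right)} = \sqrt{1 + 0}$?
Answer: $1532215$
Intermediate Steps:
$t{\left(L \right)} = 1$ ($t{\left(L \right)} = \sqrt{1} = 1$)
$T{\left(H \right)} = -2 + H^{2}$ ($T{\left(H \right)} = -2 + H H = -2 + H^{2}$)
$j{\left(E \right)} = -6$ ($j{\left(E \right)} = 11 \cdot 1 - 17 = 11 - 17 = -6$)
$\left(T{\left(-221 \right)} + j{\left(-781 \right)}\right) + 1483382 = \left(\left(-2 + \left(-221\right)^{2}\right) - 6\right) + 1483382 = \left(\left(-2 + 48841\right) - 6\right) + 1483382 = \left(48839 - 6\right) + 1483382 = 48833 + 1483382 = 1532215$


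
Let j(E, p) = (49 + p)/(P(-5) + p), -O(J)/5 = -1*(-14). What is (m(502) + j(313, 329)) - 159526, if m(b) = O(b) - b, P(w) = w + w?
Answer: -51070884/319 ≈ -1.6010e+5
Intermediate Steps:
O(J) = -70 (O(J) = -(-5)*(-14) = -5*14 = -70)
P(w) = 2*w
m(b) = -70 - b
j(E, p) = (49 + p)/(-10 + p) (j(E, p) = (49 + p)/(2*(-5) + p) = (49 + p)/(-10 + p))
(m(502) + j(313, 329)) - 159526 = ((-70 - 1*502) + (49 + 329)/(-10 + 329)) - 159526 = ((-70 - 502) + 378/319) - 159526 = (-572 + (1/319)*378) - 159526 = (-572 + 378/319) - 159526 = -182090/319 - 159526 = -51070884/319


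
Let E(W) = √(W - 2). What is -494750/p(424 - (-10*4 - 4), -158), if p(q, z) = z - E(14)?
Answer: 19542625/6238 - 247375*√3/6238 ≈ 3064.1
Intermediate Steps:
E(W) = √(-2 + W)
p(q, z) = z - 2*√3 (p(q, z) = z - √(-2 + 14) = z - √12 = z - 2*√3)
-494750/p(424 - (-10*4 - 4), -158) = -494750/(-158 - 2*√3)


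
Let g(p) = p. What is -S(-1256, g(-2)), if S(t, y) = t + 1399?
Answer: -143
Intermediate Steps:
S(t, y) = 1399 + t
-S(-1256, g(-2)) = -(1399 - 1256) = -1*143 = -143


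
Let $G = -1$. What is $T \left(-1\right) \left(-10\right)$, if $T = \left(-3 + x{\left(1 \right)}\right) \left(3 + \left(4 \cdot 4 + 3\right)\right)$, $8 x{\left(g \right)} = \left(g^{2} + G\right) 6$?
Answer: $-660$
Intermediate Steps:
$x{\left(g \right)} = - \frac{3}{4} + \frac{3 g^{2}}{4}$ ($x{\left(g \right)} = \frac{\left(g^{2} - 1\right) 6}{8} = \frac{\left(-1 + g^{2}\right) 6}{8} = \frac{-6 + 6 g^{2}}{8} = - \frac{3}{4} + \frac{3 g^{2}}{4}$)
$T = -66$ ($T = \left(-3 - \left(\frac{3}{4} - \frac{3 \cdot 1^{2}}{4}\right)\right) \left(3 + \left(4 \cdot 4 + 3\right)\right) = \left(-3 + \left(- \frac{3}{4} + \frac{3}{4} \cdot 1\right)\right) \left(3 + \left(16 + 3\right)\right) = \left(-3 + \left(- \frac{3}{4} + \frac{3}{4}\right)\right) \left(3 + 19\right) = \left(-3 + 0\right) 22 = \left(-3\right) 22 = -66$)
$T \left(-1\right) \left(-10\right) = \left(-66\right) \left(-1\right) \left(-10\right) = 66 \left(-10\right) = -660$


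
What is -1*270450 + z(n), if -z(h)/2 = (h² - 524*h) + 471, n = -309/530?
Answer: -38202917361/140450 ≈ -2.7200e+5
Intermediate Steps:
n = -309/530 (n = -309*1/530 = -309/530 ≈ -0.58302)
z(h) = -942 - 2*h² + 1048*h (z(h) = -2*((h² - 524*h) + 471) = -2*(471 + h² - 524*h) = -942 - 2*h² + 1048*h)
-1*270450 + z(n) = -1*270450 + (-942 - 2*(-309/530)² + 1048*(-309/530)) = -270450 + (-942 - 2*95481/280900 - 161916/265) = -270450 + (-942 - 95481/140450 - 161916/265) = -270450 - 218214861/140450 = -38202917361/140450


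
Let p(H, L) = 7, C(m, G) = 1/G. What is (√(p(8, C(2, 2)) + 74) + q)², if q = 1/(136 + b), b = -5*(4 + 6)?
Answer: 600625/7396 ≈ 81.209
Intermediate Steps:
b = -50 (b = -5*10 = -50)
q = 1/86 (q = 1/(136 - 50) = 1/86 ≈ 0.011628)
(√(p(8, C(2, 2)) + 74) + q)² = (√(7 + 74) + 1/86)² = (√81 + 1/86)² = (9 + 1/86)² = (775/86)² = 600625/7396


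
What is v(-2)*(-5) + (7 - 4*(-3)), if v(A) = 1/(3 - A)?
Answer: 18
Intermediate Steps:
v(-2)*(-5) + (7 - 4*(-3)) = -1/(-3 - 2)*(-5) + (7 - 4*(-3)) = -1/(-5)*(-5) + (7 - 1*(-12)) = -1*(-1/5)*(-5) + (7 + 12) = (1/5)*(-5) + 19 = -1 + 19 = 18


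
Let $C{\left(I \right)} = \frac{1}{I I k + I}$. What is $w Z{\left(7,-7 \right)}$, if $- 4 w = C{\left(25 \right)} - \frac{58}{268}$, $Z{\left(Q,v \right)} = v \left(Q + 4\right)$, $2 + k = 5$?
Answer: $- \frac{2116191}{509200} \approx -4.1559$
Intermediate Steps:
$k = 3$ ($k = -2 + 5 = 3$)
$C{\left(I \right)} = \frac{1}{I + 3 I^{2}}$ ($C{\left(I \right)} = \frac{1}{I I 3 + I} = \frac{1}{I^{2} \cdot 3 + I} = \frac{1}{3 I^{2} + I} = \frac{1}{I + 3 I^{2}}$)
$Z{\left(Q,v \right)} = v \left(4 + Q\right)$
$w = \frac{27483}{509200}$ ($w = - \frac{\frac{1}{25 \left(1 + 3 \cdot 25\right)} - \frac{58}{268}}{4} = - \frac{\frac{1}{25 \left(1 + 75\right)} - 58 \cdot \frac{1}{268}}{4} = - \frac{\frac{1}{25 \cdot 76} - \frac{29}{134}}{4} = - \frac{\frac{1}{25} \cdot \frac{1}{76} - \frac{29}{134}}{4} = - \frac{\frac{1}{1900} - \frac{29}{134}}{4} = \left(- \frac{1}{4}\right) \left(- \frac{27483}{127300}\right) = \frac{27483}{509200} \approx 0.053973$)
$w Z{\left(7,-7 \right)} = \frac{27483 \left(- 7 \left(4 + 7\right)\right)}{509200} = \frac{27483 \left(\left(-7\right) 11\right)}{509200} = \frac{27483}{509200} \left(-77\right) = - \frac{2116191}{509200}$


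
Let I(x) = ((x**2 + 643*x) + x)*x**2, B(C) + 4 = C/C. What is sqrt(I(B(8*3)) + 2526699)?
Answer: 4*sqrt(156837) ≈ 1584.1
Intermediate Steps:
B(C) = -3 (B(C) = -4 + C/C = -4 + 1 = -3)
I(x) = x**2*(x**2 + 644*x) (I(x) = (x**2 + 644*x)*x**2 = x**2*(x**2 + 644*x))
sqrt(I(B(8*3)) + 2526699) = sqrt((-3)**3*(644 - 3) + 2526699) = sqrt(-27*641 + 2526699) = sqrt(-17307 + 2526699) = sqrt(2509392) = 4*sqrt(156837)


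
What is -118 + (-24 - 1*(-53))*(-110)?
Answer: -3308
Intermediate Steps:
-118 + (-24 - 1*(-53))*(-110) = -118 + (-24 + 53)*(-110) = -118 + 29*(-110) = -118 - 3190 = -3308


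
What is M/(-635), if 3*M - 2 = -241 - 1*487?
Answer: 242/635 ≈ 0.38110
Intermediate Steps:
M = -242 (M = ⅔ + (-241 - 1*487)/3 = ⅔ + (-241 - 487)/3 = ⅔ + (⅓)*(-728) = ⅔ - 728/3 = -242)
M/(-635) = -242/(-635) = -242*(-1/635) = 242/635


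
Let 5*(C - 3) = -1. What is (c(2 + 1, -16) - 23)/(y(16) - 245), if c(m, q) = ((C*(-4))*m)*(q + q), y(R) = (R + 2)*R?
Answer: 5261/215 ≈ 24.470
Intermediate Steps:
C = 14/5 (C = 3 + (⅕)*(-1) = 3 - ⅕ = 14/5 ≈ 2.8000)
y(R) = R*(2 + R) (y(R) = (2 + R)*R = R*(2 + R))
c(m, q) = -112*m*q/5 (c(m, q) = (((14/5)*(-4))*m)*(q + q) = (-56*m/5)*(2*q) = -112*m*q/5)
(c(2 + 1, -16) - 23)/(y(16) - 245) = (-112/5*(2 + 1)*(-16) - 23)/(16*(2 + 16) - 245) = (-112/5*3*(-16) - 23)/(16*18 - 245) = (5376/5 - 23)/(288 - 245) = (5261/5)/43 = (5261/5)*(1/43) = 5261/215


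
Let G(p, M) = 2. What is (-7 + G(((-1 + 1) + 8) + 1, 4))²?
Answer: 25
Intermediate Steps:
(-7 + G(((-1 + 1) + 8) + 1, 4))² = (-7 + 2)² = (-5)² = 25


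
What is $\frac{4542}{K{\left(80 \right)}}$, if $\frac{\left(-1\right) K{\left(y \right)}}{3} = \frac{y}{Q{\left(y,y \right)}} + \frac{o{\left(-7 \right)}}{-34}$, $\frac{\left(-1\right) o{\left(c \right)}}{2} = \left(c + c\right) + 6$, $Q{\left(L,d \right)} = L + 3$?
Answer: $- \frac{1068127}{348} \approx -3069.3$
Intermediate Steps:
$Q{\left(L,d \right)} = 3 + L$
$o{\left(c \right)} = -12 - 4 c$ ($o{\left(c \right)} = - 2 \left(\left(c + c\right) + 6\right) = - 2 \left(2 c + 6\right) = - 2 \left(6 + 2 c\right) = -12 - 4 c$)
$K{\left(y \right)} = \frac{24}{17} - \frac{3 y}{3 + y}$ ($K{\left(y \right)} = - 3 \left(\frac{y}{3 + y} + \frac{-12 - -28}{-34}\right) = - 3 \left(\frac{y}{3 + y} + \left(-12 + 28\right) \left(- \frac{1}{34}\right)\right) = - 3 \left(\frac{y}{3 + y} + 16 \left(- \frac{1}{34}\right)\right) = - 3 \left(\frac{y}{3 + y} - \frac{8}{17}\right) = - 3 \left(- \frac{8}{17} + \frac{y}{3 + y}\right) = \frac{24}{17} - \frac{3 y}{3 + y}$)
$\frac{4542}{K{\left(80 \right)}} = \frac{4542}{\frac{9}{17} \frac{1}{3 + 80} \left(8 - 240\right)} = \frac{4542}{\frac{9}{17} \cdot \frac{1}{83} \left(8 - 240\right)} = \frac{4542}{\frac{9}{17} \cdot \frac{1}{83} \left(-232\right)} = \frac{4542}{- \frac{2088}{1411}} = 4542 \left(- \frac{1411}{2088}\right) = - \frac{1068127}{348}$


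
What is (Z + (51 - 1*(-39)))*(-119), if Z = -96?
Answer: 714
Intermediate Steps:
(Z + (51 - 1*(-39)))*(-119) = (-96 + (51 - 1*(-39)))*(-119) = (-96 + (51 + 39))*(-119) = (-96 + 90)*(-119) = -6*(-119) = 714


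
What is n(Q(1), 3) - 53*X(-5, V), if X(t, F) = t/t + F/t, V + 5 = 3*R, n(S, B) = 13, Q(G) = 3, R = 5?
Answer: 66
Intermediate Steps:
V = 10 (V = -5 + 3*5 = -5 + 15 = 10)
X(t, F) = 1 + F/t
n(Q(1), 3) - 53*X(-5, V) = 13 - 53*(10 - 5)/(-5) = 13 - (-53)*5/5 = 13 - 53*(-1) = 13 + 53 = 66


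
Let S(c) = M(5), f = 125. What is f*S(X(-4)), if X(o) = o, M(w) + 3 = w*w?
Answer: 2750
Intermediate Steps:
M(w) = -3 + w**2 (M(w) = -3 + w*w = -3 + w**2)
S(c) = 22 (S(c) = -3 + 5**2 = -3 + 25 = 22)
f*S(X(-4)) = 125*22 = 2750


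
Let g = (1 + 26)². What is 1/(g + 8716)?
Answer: 1/9445 ≈ 0.00010588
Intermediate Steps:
g = 729 (g = 27² = 729)
1/(g + 8716) = 1/(729 + 8716) = 1/9445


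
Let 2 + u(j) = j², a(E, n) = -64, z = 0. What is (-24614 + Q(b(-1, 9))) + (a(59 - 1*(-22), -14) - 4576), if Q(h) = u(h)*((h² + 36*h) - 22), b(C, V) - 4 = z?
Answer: -27322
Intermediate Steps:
b(C, V) = 4 (b(C, V) = 4 + 0 = 4)
u(j) = -2 + j²
Q(h) = (-2 + h²)*(-22 + h² + 36*h) (Q(h) = (-2 + h²)*((h² + 36*h) - 22) = (-2 + h²)*(-22 + h² + 36*h))
(-24614 + Q(b(-1, 9))) + (a(59 - 1*(-22), -14) - 4576) = (-24614 + (-2 + 4²)*(-22 + 4² + 36*4)) + (-64 - 4576) = (-24614 + (-2 + 16)*(-22 + 16 + 144)) - 4640 = (-24614 + 14*138) - 4640 = (-24614 + 1932) - 4640 = -22682 - 4640 = -27322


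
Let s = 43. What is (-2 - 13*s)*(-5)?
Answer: 2805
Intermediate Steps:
(-2 - 13*s)*(-5) = (-2 - 13*43)*(-5) = (-2 - 559)*(-5) = -561*(-5) = 2805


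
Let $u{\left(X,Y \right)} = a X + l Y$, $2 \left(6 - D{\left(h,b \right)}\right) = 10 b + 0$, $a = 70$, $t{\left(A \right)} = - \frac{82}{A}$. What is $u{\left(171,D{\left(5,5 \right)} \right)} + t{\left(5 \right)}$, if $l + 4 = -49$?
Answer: $\frac{64803}{5} \approx 12961.0$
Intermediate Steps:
$l = -53$ ($l = -4 - 49 = -53$)
$D{\left(h,b \right)} = 6 - 5 b$ ($D{\left(h,b \right)} = 6 - \frac{10 b + 0}{2} = 6 - \frac{10 b}{2} = 6 - 5 b$)
$u{\left(X,Y \right)} = - 53 Y + 70 X$ ($u{\left(X,Y \right)} = 70 X - 53 Y = - 53 Y + 70 X$)
$u{\left(171,D{\left(5,5 \right)} \right)} + t{\left(5 \right)} = \left(- 53 \left(6 - 25\right) + 70 \cdot 171\right) - \frac{82}{5} = \left(- 53 \left(6 - 25\right) + 11970\right) - \frac{82}{5} = \left(\left(-53\right) \left(-19\right) + 11970\right) - \frac{82}{5} = \left(1007 + 11970\right) - \frac{82}{5} = 12977 - \frac{82}{5} = \frac{64803}{5}$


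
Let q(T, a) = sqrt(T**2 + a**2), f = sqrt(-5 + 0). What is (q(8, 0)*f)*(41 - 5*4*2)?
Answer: 8*I*sqrt(5) ≈ 17.889*I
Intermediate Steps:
f = I*sqrt(5) (f = sqrt(-5) = I*sqrt(5) ≈ 2.2361*I)
(q(8, 0)*f)*(41 - 5*4*2) = (sqrt(8**2 + 0**2)*(I*sqrt(5)))*(41 - 5*4*2) = (sqrt(64 + 0)*(I*sqrt(5)))*(41 - 20*2) = (sqrt(64)*(I*sqrt(5)))*(41 - 1*40) = (8*(I*sqrt(5)))*(41 - 40) = (8*I*sqrt(5))*1 = 8*I*sqrt(5)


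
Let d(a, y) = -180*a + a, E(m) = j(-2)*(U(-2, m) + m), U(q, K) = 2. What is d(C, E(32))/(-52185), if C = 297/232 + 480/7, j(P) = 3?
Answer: 6768527/28249480 ≈ 0.23960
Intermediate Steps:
C = 113439/1624 (C = 297*(1/232) + 480*(⅐) = 297/232 + 480/7 = 113439/1624 ≈ 69.852)
E(m) = 6 + 3*m (E(m) = 3*(2 + m) = 6 + 3*m)
d(a, y) = -179*a
d(C, E(32))/(-52185) = -179*113439/1624/(-52185) = -20305581/1624*(-1/52185) = 6768527/28249480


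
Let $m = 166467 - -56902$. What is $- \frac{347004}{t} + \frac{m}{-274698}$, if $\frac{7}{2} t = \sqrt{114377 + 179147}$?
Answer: $- \frac{223369}{274698} - \frac{86751 \sqrt{73381}}{10483} \approx -2242.5$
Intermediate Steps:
$t = \frac{4 \sqrt{73381}}{7}$ ($t = \frac{2 \sqrt{114377 + 179147}}{7} = \frac{2 \sqrt{293524}}{7} = \frac{2 \cdot 2 \sqrt{73381}}{7} = \frac{4 \sqrt{73381}}{7} \approx 154.79$)
$m = 223369$ ($m = 166467 + 56902 = 223369$)
$- \frac{347004}{t} + \frac{m}{-274698} = - \frac{347004}{\frac{4}{7} \sqrt{73381}} + \frac{223369}{-274698} = - 347004 \frac{\sqrt{73381}}{41932} + 223369 \left(- \frac{1}{274698}\right) = - \frac{86751 \sqrt{73381}}{10483} - \frac{223369}{274698} = - \frac{223369}{274698} - \frac{86751 \sqrt{73381}}{10483}$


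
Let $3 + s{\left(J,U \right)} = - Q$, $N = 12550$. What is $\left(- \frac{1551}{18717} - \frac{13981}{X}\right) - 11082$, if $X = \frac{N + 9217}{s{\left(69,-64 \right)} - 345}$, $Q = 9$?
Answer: $- \frac{1473854447342}{135804313} \approx -10853.0$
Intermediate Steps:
$s{\left(J,U \right)} = -12$ ($s{\left(J,U \right)} = -3 - 9 = -12$)
$X = - \frac{21767}{357}$ ($X = \frac{12550 + 9217}{-12 - 345} = \frac{21767}{-357} = 21767 \left(- \frac{1}{357}\right) = - \frac{21767}{357} \approx -60.972$)
$\left(- \frac{1551}{18717} - \frac{13981}{X}\right) - 11082 = \left(- \frac{1551}{18717} - \frac{13981}{- \frac{21767}{357}}\right) - 11082 = \left(\left(-1551\right) \frac{1}{18717} - - \frac{4991217}{21767}\right) - 11082 = \left(- \frac{517}{6239} + \frac{4991217}{21767}\right) - 11082 = \frac{31128949324}{135804313} - 11082 = - \frac{1473854447342}{135804313}$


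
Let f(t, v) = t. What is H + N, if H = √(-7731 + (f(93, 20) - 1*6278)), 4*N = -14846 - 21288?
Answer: -18067/2 + 14*I*√71 ≈ -9033.5 + 117.97*I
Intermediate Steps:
N = -18067/2 (N = (-14846 - 21288)/4 = (¼)*(-36134) = -18067/2 ≈ -9033.5)
H = 14*I*√71 (H = √(-7731 + (93 - 1*6278)) = √(-7731 + (93 - 6278)) = √(-7731 - 6185) = √(-13916) = 14*I*√71 ≈ 117.97*I)
H + N = 14*I*√71 - 18067/2 = -18067/2 + 14*I*√71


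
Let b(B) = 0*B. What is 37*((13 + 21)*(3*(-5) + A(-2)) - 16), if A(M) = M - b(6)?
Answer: -21978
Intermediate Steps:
b(B) = 0
A(M) = M (A(M) = M - 1*0 = M + 0 = M)
37*((13 + 21)*(3*(-5) + A(-2)) - 16) = 37*((13 + 21)*(3*(-5) - 2) - 16) = 37*(34*(-15 - 2) - 16) = 37*(34*(-17) - 16) = 37*(-578 - 16) = 37*(-594) = -21978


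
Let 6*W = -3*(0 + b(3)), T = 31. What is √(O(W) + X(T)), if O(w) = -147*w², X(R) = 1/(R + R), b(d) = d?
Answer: I*√1271341/62 ≈ 18.186*I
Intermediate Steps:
X(R) = 1/(2*R)
W = -3/2 (W = (-3*(0 + 3))/6 = (-3*3)/6 = (⅙)*(-9) = -3/2 ≈ -1.5000)
√(O(W) + X(T)) = √(-147*(-3/2)² + (½)/31) = √(-147*9/4 + (½)*(1/31)) = √(-1323/4 + 1/62) = √(-41011/124) = I*√1271341/62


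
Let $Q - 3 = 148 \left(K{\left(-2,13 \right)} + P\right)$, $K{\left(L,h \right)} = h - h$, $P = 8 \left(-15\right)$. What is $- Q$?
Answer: $17757$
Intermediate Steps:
$P = -120$
$K{\left(L,h \right)} = 0$
$Q = -17757$ ($Q = 3 + 148 \left(0 - 120\right) = 3 + 148 \left(-120\right) = 3 - 17760 = -17757$)
$- Q = \left(-1\right) \left(-17757\right) = 17757$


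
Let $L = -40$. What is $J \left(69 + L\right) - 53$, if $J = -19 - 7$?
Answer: $-807$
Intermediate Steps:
$J = -26$ ($J = -19 - 7 = -26$)
$J \left(69 + L\right) - 53 = - 26 \left(69 - 40\right) - 53 = \left(-26\right) 29 - 53 = -754 - 53 = -807$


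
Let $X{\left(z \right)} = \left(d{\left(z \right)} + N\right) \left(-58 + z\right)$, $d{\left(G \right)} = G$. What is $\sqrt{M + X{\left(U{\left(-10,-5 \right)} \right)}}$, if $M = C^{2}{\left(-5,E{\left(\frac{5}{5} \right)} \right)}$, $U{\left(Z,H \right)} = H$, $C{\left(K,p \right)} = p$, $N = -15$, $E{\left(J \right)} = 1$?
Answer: $\sqrt{1261} \approx 35.511$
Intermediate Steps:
$X{\left(z \right)} = \left(-58 + z\right) \left(-15 + z\right)$ ($X{\left(z \right)} = \left(z - 15\right) \left(-58 + z\right) = \left(-15 + z\right) \left(-58 + z\right) = \left(-58 + z\right) \left(-15 + z\right)$)
$M = 1$ ($M = 1^{2} = 1$)
$\sqrt{M + X{\left(U{\left(-10,-5 \right)} \right)}} = \sqrt{1 + \left(870 + \left(-5\right)^{2} - -365\right)} = \sqrt{1 + \left(870 + 25 + 365\right)} = \sqrt{1 + 1260} = \sqrt{1261}$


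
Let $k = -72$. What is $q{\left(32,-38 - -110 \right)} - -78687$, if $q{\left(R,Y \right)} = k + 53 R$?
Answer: $80311$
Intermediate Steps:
$q{\left(R,Y \right)} = -72 + 53 R$
$q{\left(32,-38 - -110 \right)} - -78687 = \left(-72 + 53 \cdot 32\right) - -78687 = \left(-72 + 1696\right) + 78687 = 1624 + 78687 = 80311$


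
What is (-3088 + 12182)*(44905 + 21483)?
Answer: 603732472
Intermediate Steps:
(-3088 + 12182)*(44905 + 21483) = 9094*66388 = 603732472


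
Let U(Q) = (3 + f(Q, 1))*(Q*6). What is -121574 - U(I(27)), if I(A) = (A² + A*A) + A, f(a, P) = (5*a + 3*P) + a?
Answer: -79563134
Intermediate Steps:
f(a, P) = 3*P + 6*a (f(a, P) = (3*P + 5*a) + a = 3*P + 6*a)
I(A) = A + 2*A² (I(A) = (A² + A²) + A = 2*A² + A = A + 2*A²)
U(Q) = 6*Q*(6 + 6*Q) (U(Q) = (3 + (3*1 + 6*Q))*(Q*6) = (3 + (3 + 6*Q))*(6*Q) = (6 + 6*Q)*(6*Q) = 6*Q*(6 + 6*Q))
-121574 - U(I(27)) = -121574 - 36*27*(1 + 2*27)*(1 + 27*(1 + 2*27)) = -121574 - 36*27*(1 + 54)*(1 + 27*(1 + 54)) = -121574 - 36*27*55*(1 + 27*55) = -121574 - 36*1485*(1 + 1485) = -121574 - 36*1485*1486 = -121574 - 1*79441560 = -121574 - 79441560 = -79563134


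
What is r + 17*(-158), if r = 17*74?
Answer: -1428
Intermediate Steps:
r = 1258
r + 17*(-158) = 1258 + 17*(-158) = 1258 - 2686 = -1428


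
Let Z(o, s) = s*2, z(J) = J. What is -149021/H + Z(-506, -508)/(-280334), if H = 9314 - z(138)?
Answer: -20883165099/1286172392 ≈ -16.237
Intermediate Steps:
Z(o, s) = 2*s
H = 9176 (H = 9314 - 1*138 = 9314 - 138 = 9176)
-149021/H + Z(-506, -508)/(-280334) = -149021/9176 + (2*(-508))/(-280334) = -149021*1/9176 - 1016*(-1/280334) = -149021/9176 + 508/140167 = -20883165099/1286172392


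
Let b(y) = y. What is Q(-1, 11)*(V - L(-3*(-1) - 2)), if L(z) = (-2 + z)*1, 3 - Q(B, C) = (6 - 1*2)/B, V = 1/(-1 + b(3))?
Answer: 21/2 ≈ 10.500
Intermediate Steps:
V = ½ (V = 1/(-1 + 3) = 1/2 = ½ ≈ 0.50000)
Q(B, C) = 3 - 4/B (Q(B, C) = 3 - (6 - 1*2)/B = 3 - (6 - 2)/B = 3 - 4/B)
L(z) = -2 + z
Q(-1, 11)*(V - L(-3*(-1) - 2)) = (3 - 4/(-1))*(½ - (-2 + (-3*(-1) - 2))) = (3 - 4*(-1))*(½ - (-2 + (3 - 2))) = (3 + 4)*(½ - (-2 + 1)) = 7*(½ - 1*(-1)) = 7*(½ + 1) = 7*(3/2) = 21/2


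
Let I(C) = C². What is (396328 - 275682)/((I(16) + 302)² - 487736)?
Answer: -60323/88186 ≈ -0.68404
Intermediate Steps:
(396328 - 275682)/((I(16) + 302)² - 487736) = (396328 - 275682)/((16² + 302)² - 487736) = 120646/((256 + 302)² - 487736) = 120646/(558² - 487736) = 120646/(311364 - 487736) = 120646/(-176372) = 120646*(-1/176372) = -60323/88186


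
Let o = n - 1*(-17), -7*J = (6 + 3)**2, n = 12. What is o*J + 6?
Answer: -2307/7 ≈ -329.57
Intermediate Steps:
J = -81/7 (J = -(6 + 3)**2/7 = -1/7*9**2 = -1/7*81 = -81/7 ≈ -11.571)
o = 29 (o = 12 - 1*(-17) = 12 + 17 = 29)
o*J + 6 = 29*(-81/7) + 6 = -2349/7 + 6 = -2307/7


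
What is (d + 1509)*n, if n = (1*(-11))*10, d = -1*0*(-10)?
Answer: -165990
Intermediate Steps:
d = 0 (d = 0*(-10) = 0)
n = -110 (n = -11*10 = -110)
(d + 1509)*n = (0 + 1509)*(-110) = 1509*(-110) = -165990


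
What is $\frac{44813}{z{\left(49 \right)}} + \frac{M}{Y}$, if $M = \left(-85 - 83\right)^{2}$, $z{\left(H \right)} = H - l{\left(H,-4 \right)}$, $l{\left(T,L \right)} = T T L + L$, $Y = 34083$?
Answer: $\frac{28570169}{5224437} \approx 5.4686$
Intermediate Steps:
$l{\left(T,L \right)} = L + L T^{2}$ ($l{\left(T,L \right)} = T^{2} L + L = L T^{2} + L = L + L T^{2}$)
$z{\left(H \right)} = 4 + H + 4 H^{2}$ ($z{\left(H \right)} = H - - 4 \left(1 + H^{2}\right) = H - \left(-4 - 4 H^{2}\right) = H + \left(4 + 4 H^{2}\right) = 4 + H + 4 H^{2}$)
$M = 28224$ ($M = \left(-168\right)^{2} = 28224$)
$\frac{44813}{z{\left(49 \right)}} + \frac{M}{Y} = \frac{44813}{4 + 49 + 4 \cdot 49^{2}} + \frac{28224}{34083} = \frac{44813}{4 + 49 + 4 \cdot 2401} + 28224 \cdot \frac{1}{34083} = \frac{44813}{4 + 49 + 9604} + \frac{448}{541} = \frac{44813}{9657} + \frac{448}{541} = \frac{28570169}{5224437}$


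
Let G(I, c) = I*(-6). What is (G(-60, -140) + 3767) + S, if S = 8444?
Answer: 12571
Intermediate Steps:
G(I, c) = -6*I
(G(-60, -140) + 3767) + S = (-6*(-60) + 3767) + 8444 = (360 + 3767) + 8444 = 4127 + 8444 = 12571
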